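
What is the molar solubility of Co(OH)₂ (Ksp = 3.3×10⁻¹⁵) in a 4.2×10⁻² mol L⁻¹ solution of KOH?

1.9×10⁻¹² M

Co(OH)₂(s) ⇌ Co²⁺(aq) + 2 OH⁻(aq)
OH⁻ is already present at 4.2×10⁻² mol L⁻¹. If s mol/L of Co(OH)₂ dissolves, [Co²⁺] = s while [OH⁻] ≈ 4.2×10⁻² mol L⁻¹.
Ksp = [Co²⁺][OH⁻]^2 = s(4.2×10⁻²)^2
s = 3.3×10⁻¹⁵ / (4.2×10⁻²)^2 = 1.9×10⁻¹²
s = 1.9×10⁻¹² mol L⁻¹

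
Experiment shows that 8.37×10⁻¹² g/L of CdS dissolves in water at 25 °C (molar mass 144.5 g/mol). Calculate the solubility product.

Ksp = 3.36×10⁻²⁷

Molar solubility s = (8.37×10⁻¹² g/L) / (144.5 g/mol) = 5.7924×10⁻¹⁴ mol/L
CdS(s) ⇌ Cd²⁺(aq) + S²⁻(aq)
If s mol/L of CdS dissolves, [Cd²⁺] = s and [S²⁻] = s.
Ksp = [Cd²⁺][S²⁻] = s · s = s^2
Ksp = (5.7924×10⁻¹⁴)^2 = 3.36×10⁻²⁷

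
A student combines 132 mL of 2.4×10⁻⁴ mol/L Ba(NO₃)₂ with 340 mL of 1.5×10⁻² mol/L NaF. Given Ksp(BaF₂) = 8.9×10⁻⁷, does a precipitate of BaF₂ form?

Total volume after mixing = 132 + 340 = 472 mL.
[Ba²⁺] = (2.4×10⁻⁴)(132)/472 = 6.7×10⁻⁵ mol/L
[F⁻] = (1.5×10⁻²)(340)/472 = 1.1×10⁻² mol/L
Q = [Ba²⁺][F⁻]^2 = 7.8×10⁻⁹
Since Q (7.8×10⁻⁹) is less than Ksp (8.9×10⁻⁷), no BaF₂ precipitates.

No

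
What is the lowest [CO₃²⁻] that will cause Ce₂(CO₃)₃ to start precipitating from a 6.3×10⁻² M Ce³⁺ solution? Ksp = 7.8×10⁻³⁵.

A salt starts to precipitate once the ion product Q reaches its Ksp.
Ce₂(CO₃)₃(s) ⇌ 2 Ce³⁺(aq) + 3 CO₃²⁻(aq)
Ksp = [Ce³⁺]^2[CO₃²⁻]^3 = [CO₃²⁻]^3(6.3×10⁻²)^2
[CO₃²⁻]^3 = 7.8×10⁻³⁵ / (6.3×10⁻²)^2 = 2.0×10⁻³²
[CO₃²⁻] = 2.7×10⁻¹¹ M

2.7×10⁻¹¹ M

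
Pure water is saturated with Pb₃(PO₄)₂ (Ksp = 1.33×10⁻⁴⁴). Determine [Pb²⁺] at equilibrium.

Pb₃(PO₄)₂(s) ⇌ 3 Pb²⁺(aq) + 2 PO₄³⁻(aq)
With molar solubility s: [Pb²⁺] = 3s, [PO₄³⁻] = 2s.
Ksp = [Pb²⁺]^3[PO₄³⁻]^2 = (3s)^3 · (2s)^2 = 108s^5 = 1.33×10⁻⁴⁴
s = 6.58×10⁻¹⁰ M
[Pb²⁺] = 3s = 1.97×10⁻⁹ M

1.97×10⁻⁹ M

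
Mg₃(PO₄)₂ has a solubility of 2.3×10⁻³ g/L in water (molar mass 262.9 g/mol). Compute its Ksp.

Ksp = 5.5×10⁻²⁴

Convert to molarity: s = 2.3×10⁻³ / 262.9 = 8.749×10⁻⁶ mol/L
Mg₃(PO₄)₂(s) ⇌ 3 Mg²⁺(aq) + 2 PO₄³⁻(aq)
With molar solubility s: [Mg²⁺] = 3s, [PO₄³⁻] = 2s.
Ksp = [Mg²⁺]^3[PO₄³⁻]^2 = (3s)^3 · (2s)^2 = 108s^5
Ksp = 108 × (8.749×10⁻⁶)^5 = 5.5×10⁻²⁴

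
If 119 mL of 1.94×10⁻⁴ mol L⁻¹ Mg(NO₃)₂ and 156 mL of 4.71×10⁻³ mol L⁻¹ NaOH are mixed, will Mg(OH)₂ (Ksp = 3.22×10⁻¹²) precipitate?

Yes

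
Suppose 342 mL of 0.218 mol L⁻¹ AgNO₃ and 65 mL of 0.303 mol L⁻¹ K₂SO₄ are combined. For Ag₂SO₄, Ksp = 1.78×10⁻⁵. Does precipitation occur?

After mixing, V = 342 mL + 65 mL = 407 mL.
[Ag⁺] = (0.218)(342)/407 = 0.183 mol L⁻¹
[SO₄²⁻] = (0.303)(65)/407 = 4.84×10⁻² mol L⁻¹
Q = [Ag⁺]^2[SO₄²⁻] = 1.62×10⁻³
Q = 1.62×10⁻³ > Ksp = 1.78×10⁻⁵, so the solution is supersaturated and Ag₂SO₄ precipitates.

Yes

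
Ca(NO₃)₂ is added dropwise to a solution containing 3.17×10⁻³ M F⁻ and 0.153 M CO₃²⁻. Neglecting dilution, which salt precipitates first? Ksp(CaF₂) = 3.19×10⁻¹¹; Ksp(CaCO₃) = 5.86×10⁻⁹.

CaCO₃

Each salt precipitates once Q = Ksp for that salt.
For CaF₂: [Ca²⁺] = (Ksp/[F⁻]^2) = 3.17×10⁻⁶ M
For CaCO₃: [Ca²⁺] = (Ksp/[CO₃²⁻]) = 3.83×10⁻⁸ M
CaCO₃ requires the lower [Ca²⁺], so it precipitates first.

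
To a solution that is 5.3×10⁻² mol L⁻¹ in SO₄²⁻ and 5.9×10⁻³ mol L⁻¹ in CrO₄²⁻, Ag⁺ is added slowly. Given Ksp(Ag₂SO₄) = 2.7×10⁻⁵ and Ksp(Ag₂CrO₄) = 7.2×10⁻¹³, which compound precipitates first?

Ag₂CrO₄

The threshold for precipitation is Q = Ksp.
For Ag₂SO₄: [Ag⁺] = (Ksp/[SO₄²⁻])^(1/2) = 2.3×10⁻² mol L⁻¹
For Ag₂CrO₄: [Ag⁺] = (Ksp/[CrO₄²⁻])^(1/2) = 1.1×10⁻⁵ mol L⁻¹
Since Ag₂CrO₄ needs less Ag⁺ to reach saturation, it precipitates first.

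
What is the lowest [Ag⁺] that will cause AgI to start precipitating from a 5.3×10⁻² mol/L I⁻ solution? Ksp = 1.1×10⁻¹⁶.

2.1×10⁻¹⁵ M

Precipitation begins when Q = Ksp.
AgI(s) ⇌ Ag⁺(aq) + I⁻(aq)
Ksp = [Ag⁺][I⁻] = [Ag⁺](5.3×10⁻²)
[Ag⁺] = 1.1×10⁻¹⁶ / (5.3×10⁻²) = 2.1×10⁻¹⁵
[Ag⁺] = 2.1×10⁻¹⁵ mol/L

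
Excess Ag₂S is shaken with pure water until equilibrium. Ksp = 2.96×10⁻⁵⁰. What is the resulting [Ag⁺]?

3.90×10⁻¹⁷ M

Ag₂S(s) ⇌ 2 Ag⁺(aq) + S²⁻(aq)
If s mol/L of Ag₂S dissolves, [Ag⁺] = 2s and [S²⁻] = s.
Ksp = [Ag⁺]^2[S²⁻] = (2s)^2 · s = 4s^3 = 2.96×10⁻⁵⁰
s = 1.95×10⁻¹⁷ M
[Ag⁺] = 2s = 3.90×10⁻¹⁷ M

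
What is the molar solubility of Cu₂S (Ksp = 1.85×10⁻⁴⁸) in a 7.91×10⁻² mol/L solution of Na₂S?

Cu₂S(s) ⇌ 2 Cu⁺(aq) + S²⁻(aq)
The solution already contains S²⁻ at 7.91×10⁻² mol/L. Let s be the molar solubility of Cu₂S.
[S²⁻] ≈ 7.91×10⁻² mol/L (common ion dominates); [Cu⁺] = 2s.
Ksp = [Cu⁺]^2[S²⁻] = (2s)^2(7.91×10⁻²)
(2s)^2 = 1.85×10⁻⁴⁸ / (7.91×10⁻²) = 2.34×10⁻⁴⁷
s = 2.42×10⁻²⁴ mol/L

2.42×10⁻²⁴ M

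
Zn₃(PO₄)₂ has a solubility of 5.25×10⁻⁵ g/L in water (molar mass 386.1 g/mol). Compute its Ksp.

s = (5.25×10⁻⁵ g L⁻¹)/(386.1 g mol⁻¹) = 1.3598×10⁻⁷ M
Zn₃(PO₄)₂(s) ⇌ 3 Zn²⁺(aq) + 2 PO₄³⁻(aq)
For each mole of Zn₃(PO₄)₂ that dissolves per liter, [Zn²⁺] = 3s and [PO₄³⁻] = 2s; let s denote this solubility.
Ksp = [Zn²⁺]^3[PO₄³⁻]^2 = (3s)^3 · (2s)^2 = 108s^5
Ksp = 108 × (1.3598×10⁻⁷)^5 = 5.02×10⁻³³

Ksp = 5.02×10⁻³³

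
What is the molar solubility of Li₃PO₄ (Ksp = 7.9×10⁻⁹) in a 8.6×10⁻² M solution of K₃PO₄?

Li₃PO₄(s) ⇌ 3 Li⁺(aq) + PO₄³⁻(aq)
Let s be the solubility of Li₃PO₄ here. The common ion gives [PO₄³⁻] ≈ 8.6×10⁻² M, and [Li⁺] = 3s.
Ksp = [Li⁺]^3[PO₄³⁻] = (3s)^3(8.6×10⁻²)
(3s)^3 = 7.9×10⁻⁹ / (8.6×10⁻²) = 9.2×10⁻⁸
s = 1.5×10⁻³ M

1.5×10⁻³ M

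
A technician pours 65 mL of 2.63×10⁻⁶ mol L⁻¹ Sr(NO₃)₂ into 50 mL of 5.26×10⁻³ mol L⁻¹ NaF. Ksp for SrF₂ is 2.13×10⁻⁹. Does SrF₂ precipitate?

Total volume after mixing = 65 + 50 = 115 mL.
[Sr²⁺] = (2.63×10⁻⁶)(65)/115 = 1.49×10⁻⁶ mol L⁻¹
[F⁻] = (5.26×10⁻³)(50)/115 = 2.29×10⁻³ mol L⁻¹
Q = [Sr²⁺][F⁻]^2 = 7.77×10⁻¹²
Q = 7.77×10⁻¹² < Ksp = 2.13×10⁻⁹, so the solution is unsaturated and no precipitate forms.

No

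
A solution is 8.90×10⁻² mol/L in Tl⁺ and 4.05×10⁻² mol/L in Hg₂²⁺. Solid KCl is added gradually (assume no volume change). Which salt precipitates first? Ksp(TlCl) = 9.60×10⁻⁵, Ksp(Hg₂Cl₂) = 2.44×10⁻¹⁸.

Hg₂Cl₂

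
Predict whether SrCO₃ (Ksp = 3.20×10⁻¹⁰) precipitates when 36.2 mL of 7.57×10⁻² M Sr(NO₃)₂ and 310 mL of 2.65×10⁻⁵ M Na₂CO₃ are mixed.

Total volume after mixing = 36.2 + 310 = 346.2 mL.
[Sr²⁺] = (7.57×10⁻²)(36.2)/346.2 = 7.92×10⁻³ M
[CO₃²⁻] = (2.65×10⁻⁵)(310)/346.2 = 2.37×10⁻⁵ M
Q = [Sr²⁺][CO₃²⁻] = 1.88×10⁻⁷
Q = 1.88×10⁻⁷ > Ksp = 3.20×10⁻¹⁰, so the solution is supersaturated and SrCO₃ precipitates.

Yes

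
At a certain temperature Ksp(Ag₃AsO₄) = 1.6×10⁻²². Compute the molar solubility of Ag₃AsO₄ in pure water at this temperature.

1.6×10⁻⁶ M

Ag₃AsO₄(s) ⇌ 3 Ag⁺(aq) + AsO₄³⁻(aq)
With molar solubility s: [Ag⁺] = 3s, [AsO₄³⁻] = s.
Ksp = [Ag⁺]^3[AsO₄³⁻] = (3s)^3 · s = 27s^4
27s^4 = 1.6×10⁻²²  ⇒  s^4 = 5.9×10⁻²⁴
Taking the 4th root, s = 1.6×10⁻⁶ M.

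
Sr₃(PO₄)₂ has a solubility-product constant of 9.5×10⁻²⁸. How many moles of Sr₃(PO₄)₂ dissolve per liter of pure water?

1.5×10⁻⁶ M

Sr₃(PO₄)₂(s) ⇌ 3 Sr²⁺(aq) + 2 PO₄³⁻(aq)
If s mol/L of Sr₃(PO₄)₂ dissolves, [Sr²⁺] = 3s and [PO₄³⁻] = 2s.
Ksp = [Sr²⁺]^3[PO₄³⁻]^2 = (3s)^3 · (2s)^2 = 108s^5
108s^5 = 9.5×10⁻²⁸  ⇒  s^5 = 8.8×10⁻³⁰
Taking the 5th root, s = 1.5×10⁻⁶ M.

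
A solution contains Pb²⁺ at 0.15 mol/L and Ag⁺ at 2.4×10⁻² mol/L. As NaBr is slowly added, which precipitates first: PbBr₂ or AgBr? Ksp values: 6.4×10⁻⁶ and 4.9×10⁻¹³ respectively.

AgBr

The threshold for precipitation is Q = Ksp.
For PbBr₂: [Br⁻] = (Ksp/[Pb²⁺])^(1/2) = 6.5×10⁻³ mol/L
For AgBr: [Br⁻] = (Ksp/[Ag⁺]) = 2.0×10⁻¹¹ mol/L
The smaller threshold [Br⁻] is reached first, so AgBr precipitates first.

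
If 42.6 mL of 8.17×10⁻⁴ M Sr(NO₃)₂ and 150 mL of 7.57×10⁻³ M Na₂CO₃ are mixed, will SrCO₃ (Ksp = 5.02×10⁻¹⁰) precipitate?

Total volume after mixing = 42.6 + 150 = 192.6 mL.
[Sr²⁺] = (8.17×10⁻⁴)(42.6)/192.6 = 1.81×10⁻⁴ M
[CO₃²⁻] = (7.57×10⁻³)(150)/192.6 = 5.90×10⁻³ M
Q = [Sr²⁺][CO₃²⁻] = 1.07×10⁻⁶
Q = 1.07×10⁻⁶ > Ksp = 5.02×10⁻¹⁰, so the solution is supersaturated and SrCO₃ precipitates.

Yes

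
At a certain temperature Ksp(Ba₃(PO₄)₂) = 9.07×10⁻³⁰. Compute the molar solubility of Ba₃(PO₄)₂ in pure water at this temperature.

Ba₃(PO₄)₂(s) ⇌ 3 Ba²⁺(aq) + 2 PO₄³⁻(aq)
With molar solubility s: [Ba²⁺] = 3s, [PO₄³⁻] = 2s.
Ksp = [Ba²⁺]^3[PO₄³⁻]^2 = (3s)^3 · (2s)^2 = 108s^5
108s^5 = 9.07×10⁻³⁰  ⇒  s^5 = 8.40×10⁻³²
s = 6.09×10⁻⁷ mol/L

6.09×10⁻⁷ M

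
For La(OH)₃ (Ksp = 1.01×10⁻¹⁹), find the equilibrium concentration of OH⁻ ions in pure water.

La(OH)₃(s) ⇌ La³⁺(aq) + 3 OH⁻(aq)
For each mole of La(OH)₃ that dissolves per liter, [La³⁺] = s and [OH⁻] = 3s; let s denote this solubility.
Ksp = [La³⁺][OH⁻]^3 = s · (3s)^3 = 27s^4 = 1.01×10⁻¹⁹
s = 7.82×10⁻⁶ mol L⁻¹
[OH⁻] = 3s = 2.35×10⁻⁵ mol L⁻¹

2.35×10⁻⁵ M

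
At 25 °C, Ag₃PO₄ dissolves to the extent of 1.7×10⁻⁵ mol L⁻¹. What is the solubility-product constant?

Ksp = 2.3×10⁻¹⁸

Ag₃PO₄(s) ⇌ 3 Ag⁺(aq) + PO₄³⁻(aq)
With molar solubility s: [Ag⁺] = 3s, [PO₄³⁻] = s.
Ksp = [Ag⁺]^3[PO₄³⁻] = (3s)^3 · s = 27s^4
Ksp = 27 × (1.7×10⁻⁵)^4 = 2.3×10⁻¹⁸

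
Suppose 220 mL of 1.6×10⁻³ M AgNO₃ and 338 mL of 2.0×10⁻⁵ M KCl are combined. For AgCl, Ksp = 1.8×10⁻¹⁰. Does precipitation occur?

After mixing, V = 220 mL + 338 mL = 558 mL.
[Ag⁺] = (1.6×10⁻³)(220)/558 = 6.3×10⁻⁴ M
[Cl⁻] = (2.0×10⁻⁵)(338)/558 = 1.2×10⁻⁵ M
Q = [Ag⁺][Cl⁻] = 7.6×10⁻⁹
Because Q > Ksp (7.6×10⁻⁹ vs 1.8×10⁻¹⁰), a precipitate of AgCl forms.

Yes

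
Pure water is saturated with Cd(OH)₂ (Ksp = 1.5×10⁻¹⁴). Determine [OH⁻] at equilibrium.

3.1×10⁻⁵ M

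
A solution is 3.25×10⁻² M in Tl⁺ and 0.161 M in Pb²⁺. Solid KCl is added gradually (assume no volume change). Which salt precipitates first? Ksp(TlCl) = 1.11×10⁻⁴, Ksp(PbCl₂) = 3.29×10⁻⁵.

Precipitation begins when Q = Ksp.
For TlCl: [Cl⁻] = (Ksp/[Tl⁺]) = 3.42×10⁻³ M
For PbCl₂: [Cl⁻] = (Ksp/[Pb²⁺])^(1/2) = 1.43×10⁻² M
Since TlCl needs less Cl⁻ to reach saturation, it precipitates first.

TlCl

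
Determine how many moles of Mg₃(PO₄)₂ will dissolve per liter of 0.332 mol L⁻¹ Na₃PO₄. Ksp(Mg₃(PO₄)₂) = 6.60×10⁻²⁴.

1.30×10⁻⁸ M

Mg₃(PO₄)₂(s) ⇌ 3 Mg²⁺(aq) + 2 PO₄³⁻(aq)
The solution already contains PO₄³⁻ at 0.332 mol L⁻¹. Let s be the molar solubility of Mg₃(PO₄)₂.
[PO₄³⁻] ≈ 0.332 mol L⁻¹ (common ion dominates); [Mg²⁺] = 3s.
Ksp = [Mg²⁺]^3[PO₄³⁻]^2 = (3s)^3(0.332)^2
(3s)^3 = 6.60×10⁻²⁴ / (0.332)^2 = 5.99×10⁻²³
s = 1.30×10⁻⁸ mol L⁻¹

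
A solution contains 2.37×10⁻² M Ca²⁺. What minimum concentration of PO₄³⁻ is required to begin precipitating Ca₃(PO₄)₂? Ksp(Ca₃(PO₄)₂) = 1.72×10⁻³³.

The threshold for precipitation is Q = Ksp.
Ca₃(PO₄)₂(s) ⇌ 3 Ca²⁺(aq) + 2 PO₄³⁻(aq)
Ksp = [Ca²⁺]^3[PO₄³⁻]^2 = [PO₄³⁻]^2(2.37×10⁻²)^3
[PO₄³⁻]^2 = 1.72×10⁻³³ / (2.37×10⁻²)^3 = 1.29×10⁻²⁸
[PO₄³⁻] = 1.14×10⁻¹⁴ M

1.14×10⁻¹⁴ M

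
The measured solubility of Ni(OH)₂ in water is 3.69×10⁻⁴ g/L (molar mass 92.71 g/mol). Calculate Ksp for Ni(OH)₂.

Ksp = 2.52×10⁻¹⁶

s = (3.69×10⁻⁴ g L⁻¹)/(92.71 g mol⁻¹) = 3.9802×10⁻⁶ M
Ni(OH)₂(s) ⇌ Ni²⁺(aq) + 2 OH⁻(aq)
With molar solubility s: [Ni²⁺] = s, [OH⁻] = 2s.
Ksp = [Ni²⁺][OH⁻]^2 = s · (2s)^2 = 4s^3
Ksp = 4 × (3.9802×10⁻⁶)^3 = 2.52×10⁻¹⁶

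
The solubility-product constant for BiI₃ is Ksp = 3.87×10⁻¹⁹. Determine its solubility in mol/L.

BiI₃(s) ⇌ Bi³⁺(aq) + 3 I⁻(aq)
If s mol/L of BiI₃ dissolves, [Bi³⁺] = s and [I⁻] = 3s.
Ksp = [Bi³⁺][I⁻]^3 = s · (3s)^3 = 27s^4
27s^4 = 3.87×10⁻¹⁹  ⇒  s^4 = 1.43×10⁻²⁰
s = 1.09×10⁻⁵ mol/L

1.09×10⁻⁵ M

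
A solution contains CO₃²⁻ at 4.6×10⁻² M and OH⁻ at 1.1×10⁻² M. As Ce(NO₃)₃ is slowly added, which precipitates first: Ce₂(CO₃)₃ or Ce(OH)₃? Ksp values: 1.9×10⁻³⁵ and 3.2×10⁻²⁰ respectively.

Ce₂(CO₃)₃

Precipitation begins when Q = Ksp.
For Ce₂(CO₃)₃: [Ce³⁺] = (Ksp/[CO₃²⁻]^3)^(1/2) = 4.4×10⁻¹⁶ M
For Ce(OH)₃: [Ce³⁺] = (Ksp/[OH⁻]^3) = 2.4×10⁻¹⁴ M
Ce₂(CO₃)₃ requires the lower [Ce³⁺], so it precipitates first.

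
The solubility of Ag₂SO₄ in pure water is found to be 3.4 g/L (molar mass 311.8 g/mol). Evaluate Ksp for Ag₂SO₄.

s = (3.4 g L⁻¹)/(311.8 g mol⁻¹) = 1.090×10⁻² M
Ag₂SO₄(s) ⇌ 2 Ag⁺(aq) + SO₄²⁻(aq)
Let s be the molar solubility. Then [Ag⁺] = 2s and [SO₄²⁻] = s.
Ksp = [Ag⁺]^2[SO₄²⁻] = (2s)^2 · s = 4s^3
Ksp = 4 × (1.090×10⁻²)^3 = 5.2×10⁻⁶

Ksp = 5.2×10⁻⁶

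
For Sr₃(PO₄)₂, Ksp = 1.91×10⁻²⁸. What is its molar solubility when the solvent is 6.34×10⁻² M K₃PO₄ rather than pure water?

1.21×10⁻⁹ M

Sr₃(PO₄)₂(s) ⇌ 3 Sr²⁺(aq) + 2 PO₄³⁻(aq)
Let s be the solubility of Sr₃(PO₄)₂ here. The common ion gives [PO₄³⁻] ≈ 6.34×10⁻² M, and [Sr²⁺] = 3s.
Ksp = [Sr²⁺]^3[PO₄³⁻]^2 = (3s)^3(6.34×10⁻²)^2
(3s)^3 = 1.91×10⁻²⁸ / (6.34×10⁻²)^2 = 4.75×10⁻²⁶
s = 1.21×10⁻⁹ M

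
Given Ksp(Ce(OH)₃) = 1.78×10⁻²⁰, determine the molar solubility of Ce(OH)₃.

Ce(OH)₃(s) ⇌ Ce³⁺(aq) + 3 OH⁻(aq)
If s mol/L of Ce(OH)₃ dissolves, [Ce³⁺] = s and [OH⁻] = 3s.
Ksp = [Ce³⁺][OH⁻]^3 = s · (3s)^3 = 27s^4
27s^4 = 1.78×10⁻²⁰  ⇒  s^4 = 6.59×10⁻²²
Taking the 4th root, s = 5.07×10⁻⁶ M.

5.07×10⁻⁶ M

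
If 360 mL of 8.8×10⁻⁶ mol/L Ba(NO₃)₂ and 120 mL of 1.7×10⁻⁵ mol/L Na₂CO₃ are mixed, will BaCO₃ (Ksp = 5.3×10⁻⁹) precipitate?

No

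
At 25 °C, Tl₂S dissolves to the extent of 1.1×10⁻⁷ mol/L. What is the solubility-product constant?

Ksp = 5.3×10⁻²¹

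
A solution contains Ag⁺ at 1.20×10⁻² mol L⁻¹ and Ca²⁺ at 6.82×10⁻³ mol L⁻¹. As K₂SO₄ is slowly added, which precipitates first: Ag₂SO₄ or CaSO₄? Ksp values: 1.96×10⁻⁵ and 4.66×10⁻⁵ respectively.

Precipitation begins when Q = Ksp.
For Ag₂SO₄: [SO₄²⁻] = (Ksp/[Ag⁺]^2) = 0.136 mol L⁻¹
For CaSO₄: [SO₄²⁻] = (Ksp/[Ca²⁺]) = 6.83×10⁻³ mol L⁻¹
CaSO₄ requires the lower [SO₄²⁻], so it precipitates first.

CaSO₄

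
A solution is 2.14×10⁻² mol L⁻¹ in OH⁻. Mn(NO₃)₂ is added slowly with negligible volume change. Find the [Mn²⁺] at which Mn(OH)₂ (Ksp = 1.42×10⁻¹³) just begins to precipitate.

3.10×10⁻¹⁰ M

The threshold for precipitation is Q = Ksp.
Mn(OH)₂(s) ⇌ Mn²⁺(aq) + 2 OH⁻(aq)
Ksp = [Mn²⁺][OH⁻]^2 = [Mn²⁺](2.14×10⁻²)^2
[Mn²⁺] = 1.42×10⁻¹³ / (2.14×10⁻²)^2 = 3.10×10⁻¹⁰
[Mn²⁺] = 3.10×10⁻¹⁰ mol L⁻¹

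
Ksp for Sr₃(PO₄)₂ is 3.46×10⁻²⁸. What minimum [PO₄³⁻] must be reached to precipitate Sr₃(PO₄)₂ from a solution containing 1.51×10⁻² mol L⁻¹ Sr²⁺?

The threshold for precipitation is Q = Ksp.
Sr₃(PO₄)₂(s) ⇌ 3 Sr²⁺(aq) + 2 PO₄³⁻(aq)
Ksp = [Sr²⁺]^3[PO₄³⁻]^2 = [PO₄³⁻]^2(1.51×10⁻²)^3
[PO₄³⁻]^2 = 3.46×10⁻²⁸ / (1.51×10⁻²)^3 = 1.00×10⁻²²
[PO₄³⁻] = 1.00×10⁻¹¹ mol L⁻¹

1.00×10⁻¹¹ M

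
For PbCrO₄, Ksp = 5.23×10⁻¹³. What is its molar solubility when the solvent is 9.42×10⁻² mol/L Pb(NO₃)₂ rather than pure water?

5.55×10⁻¹² M

PbCrO₄(s) ⇌ Pb²⁺(aq) + CrO₄²⁻(aq)
Pb²⁺ is already present at 9.42×10⁻² mol/L. If s mol/L of PbCrO₄ dissolves, [CrO₄²⁻] = s while [Pb²⁺] ≈ 9.42×10⁻² mol/L.
Ksp = [Pb²⁺][CrO₄²⁻] = (9.42×10⁻²)s
s = 5.23×10⁻¹³ / (9.42×10⁻²) = 5.55×10⁻¹²
s = 5.55×10⁻¹² mol/L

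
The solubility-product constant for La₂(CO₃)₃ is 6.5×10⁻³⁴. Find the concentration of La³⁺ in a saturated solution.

La₂(CO₃)₃(s) ⇌ 2 La³⁺(aq) + 3 CO₃²⁻(aq)
Let s be the molar solubility. Then [La³⁺] = 2s and [CO₃²⁻] = 3s.
Ksp = [La³⁺]^2[CO₃²⁻]^3 = (2s)^2 · (3s)^3 = 108s^5 = 6.5×10⁻³⁴
s = 9.0×10⁻⁸ M
[La³⁺] = 2s = 1.8×10⁻⁷ M

1.8×10⁻⁷ M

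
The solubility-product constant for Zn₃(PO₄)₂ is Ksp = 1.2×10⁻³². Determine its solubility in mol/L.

1.6×10⁻⁷ M

Zn₃(PO₄)₂(s) ⇌ 3 Zn²⁺(aq) + 2 PO₄³⁻(aq)
If s mol/L of Zn₃(PO₄)₂ dissolves, [Zn²⁺] = 3s and [PO₄³⁻] = 2s.
Ksp = [Zn²⁺]^3[PO₄³⁻]^2 = (3s)^3 · (2s)^2 = 108s^5
108s^5 = 1.2×10⁻³²  ⇒  s^5 = 1.1×10⁻³⁴
s = 1.6×10⁻⁷ mol/L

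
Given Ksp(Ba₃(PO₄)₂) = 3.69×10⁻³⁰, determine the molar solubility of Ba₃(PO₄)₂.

Ba₃(PO₄)₂(s) ⇌ 3 Ba²⁺(aq) + 2 PO₄³⁻(aq)
For each mole of Ba₃(PO₄)₂ that dissolves per liter, [Ba²⁺] = 3s and [PO₄³⁻] = 2s; let s denote this solubility.
Ksp = [Ba²⁺]^3[PO₄³⁻]^2 = (3s)^3 · (2s)^2 = 108s^5
108s^5 = 3.69×10⁻³⁰  ⇒  s^5 = 3.42×10⁻³²
Taking the 5th root, s = 5.09×10⁻⁷ mol L⁻¹.

5.09×10⁻⁷ M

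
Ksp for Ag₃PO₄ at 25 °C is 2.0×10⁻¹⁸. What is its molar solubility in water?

1.6×10⁻⁵ M

Ag₃PO₄(s) ⇌ 3 Ag⁺(aq) + PO₄³⁻(aq)
With molar solubility s: [Ag⁺] = 3s, [PO₄³⁻] = s.
Ksp = [Ag⁺]^3[PO₄³⁻] = (3s)^3 · s = 27s^4
27s^4 = 2.0×10⁻¹⁸  ⇒  s^4 = 7.4×10⁻²⁰
s = (7.4×10⁻²⁰)^(1/4) = 1.6×10⁻⁵ M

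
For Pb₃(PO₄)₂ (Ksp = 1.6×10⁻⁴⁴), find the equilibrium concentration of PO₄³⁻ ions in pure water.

1.4×10⁻⁹ M

Pb₃(PO₄)₂(s) ⇌ 3 Pb²⁺(aq) + 2 PO₄³⁻(aq)
For each mole of Pb₃(PO₄)₂ that dissolves per liter, [Pb²⁺] = 3s and [PO₄³⁻] = 2s; let s denote this solubility.
Ksp = [Pb²⁺]^3[PO₄³⁻]^2 = (3s)^3 · (2s)^2 = 108s^5 = 1.6×10⁻⁴⁴
s = 6.8×10⁻¹⁰ M
[PO₄³⁻] = 2s = 1.4×10⁻⁹ M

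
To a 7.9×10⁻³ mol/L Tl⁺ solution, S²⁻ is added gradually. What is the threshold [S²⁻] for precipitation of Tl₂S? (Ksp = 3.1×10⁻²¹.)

Precipitation begins when Q = Ksp.
Tl₂S(s) ⇌ 2 Tl⁺(aq) + S²⁻(aq)
Ksp = [Tl⁺]^2[S²⁻] = [S²⁻](7.9×10⁻³)^2
[S²⁻] = 3.1×10⁻²¹ / (7.9×10⁻³)^2 = 5.0×10⁻¹⁷
[S²⁻] = 5.0×10⁻¹⁷ mol/L

5.0×10⁻¹⁷ M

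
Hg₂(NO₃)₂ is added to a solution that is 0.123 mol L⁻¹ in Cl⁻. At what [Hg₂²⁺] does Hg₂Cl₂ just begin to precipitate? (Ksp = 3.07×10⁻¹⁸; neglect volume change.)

The threshold for precipitation is Q = Ksp.
Hg₂Cl₂(s) ⇌ Hg₂²⁺(aq) + 2 Cl⁻(aq)
Ksp = [Hg₂²⁺][Cl⁻]^2 = [Hg₂²⁺](0.123)^2
[Hg₂²⁺] = 3.07×10⁻¹⁸ / (0.123)^2 = 2.03×10⁻¹⁶
[Hg₂²⁺] = 2.03×10⁻¹⁶ mol L⁻¹

2.03×10⁻¹⁶ M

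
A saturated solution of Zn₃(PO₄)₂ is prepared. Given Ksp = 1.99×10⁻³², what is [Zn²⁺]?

5.37×10⁻⁷ M

Zn₃(PO₄)₂(s) ⇌ 3 Zn²⁺(aq) + 2 PO₄³⁻(aq)
If s mol/L of Zn₃(PO₄)₂ dissolves, [Zn²⁺] = 3s and [PO₄³⁻] = 2s.
Ksp = [Zn²⁺]^3[PO₄³⁻]^2 = (3s)^3 · (2s)^2 = 108s^5 = 1.99×10⁻³²
s = 1.79×10⁻⁷ M
[Zn²⁺] = 3s = 5.37×10⁻⁷ M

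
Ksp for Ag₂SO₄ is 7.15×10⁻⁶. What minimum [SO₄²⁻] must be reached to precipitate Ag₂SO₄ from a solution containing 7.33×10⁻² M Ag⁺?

1.33×10⁻³ M

A salt starts to precipitate once the ion product Q reaches its Ksp.
Ag₂SO₄(s) ⇌ 2 Ag⁺(aq) + SO₄²⁻(aq)
Ksp = [Ag⁺]^2[SO₄²⁻] = [SO₄²⁻](7.33×10⁻²)^2
[SO₄²⁻] = 7.15×10⁻⁶ / (7.33×10⁻²)^2 = 1.33×10⁻³
[SO₄²⁻] = 1.33×10⁻³ M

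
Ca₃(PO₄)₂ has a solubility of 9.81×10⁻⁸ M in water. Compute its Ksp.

Ksp = 9.81×10⁻³⁴

Ca₃(PO₄)₂(s) ⇌ 3 Ca²⁺(aq) + 2 PO₄³⁻(aq)
For each mole of Ca₃(PO₄)₂ that dissolves per liter, [Ca²⁺] = 3s and [PO₄³⁻] = 2s; let s denote this solubility.
Ksp = [Ca²⁺]^3[PO₄³⁻]^2 = (3s)^3 · (2s)^2 = 108s^5
Ksp = 108 × (9.81×10⁻⁸)^5 = 9.81×10⁻³⁴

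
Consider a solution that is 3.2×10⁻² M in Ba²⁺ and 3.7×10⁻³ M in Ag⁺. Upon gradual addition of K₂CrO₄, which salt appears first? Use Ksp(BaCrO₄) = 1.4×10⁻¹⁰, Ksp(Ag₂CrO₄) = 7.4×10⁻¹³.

A salt starts to precipitate once the ion product Q reaches its Ksp.
For BaCrO₄: [CrO₄²⁻] = (Ksp/[Ba²⁺]) = 4.4×10⁻⁹ M
For Ag₂CrO₄: [CrO₄²⁻] = (Ksp/[Ag⁺]^2) = 5.4×10⁻⁸ M
The smaller threshold [CrO₄²⁻] is reached first, so BaCrO₄ precipitates first.

BaCrO₄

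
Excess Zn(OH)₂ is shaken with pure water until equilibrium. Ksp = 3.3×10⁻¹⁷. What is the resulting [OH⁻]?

Zn(OH)₂(s) ⇌ Zn²⁺(aq) + 2 OH⁻(aq)
For each mole of Zn(OH)₂ that dissolves per liter, [Zn²⁺] = s and [OH⁻] = 2s; let s denote this solubility.
Ksp = [Zn²⁺][OH⁻]^2 = s · (2s)^2 = 4s^3 = 3.3×10⁻¹⁷
s = 2.0×10⁻⁶ mol L⁻¹
[OH⁻] = 2s = 4.0×10⁻⁶ mol L⁻¹

4.0×10⁻⁶ M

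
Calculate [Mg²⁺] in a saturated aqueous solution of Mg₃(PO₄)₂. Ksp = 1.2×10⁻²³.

Mg₃(PO₄)₂(s) ⇌ 3 Mg²⁺(aq) + 2 PO₄³⁻(aq)
Let s be the molar solubility. Then [Mg²⁺] = 3s and [PO₄³⁻] = 2s.
Ksp = [Mg²⁺]^3[PO₄³⁻]^2 = (3s)^3 · (2s)^2 = 108s^5 = 1.2×10⁻²³
s = 1.0×10⁻⁵ M
[Mg²⁺] = 3s = 3.1×10⁻⁵ M

3.1×10⁻⁵ M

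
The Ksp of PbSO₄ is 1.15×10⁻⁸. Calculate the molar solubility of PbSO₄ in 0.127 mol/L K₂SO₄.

9.06×10⁻⁸ M

PbSO₄(s) ⇌ Pb²⁺(aq) + SO₄²⁻(aq)
The solution already contains SO₄²⁻ at 0.127 mol/L. Let s be the molar solubility of PbSO₄.
[SO₄²⁻] ≈ 0.127 mol/L (common ion dominates); [Pb²⁺] = s.
Ksp = [Pb²⁺][SO₄²⁻] = s(0.127)
s = 1.15×10⁻⁸ / (0.127) = 9.06×10⁻⁸
s = 9.06×10⁻⁸ mol/L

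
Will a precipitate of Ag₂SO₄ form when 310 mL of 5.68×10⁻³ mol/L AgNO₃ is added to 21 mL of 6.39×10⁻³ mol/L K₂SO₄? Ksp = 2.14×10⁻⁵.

No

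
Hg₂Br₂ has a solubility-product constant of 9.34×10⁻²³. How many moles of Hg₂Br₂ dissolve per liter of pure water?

2.86×10⁻⁸ M

Hg₂Br₂(s) ⇌ Hg₂²⁺(aq) + 2 Br⁻(aq)
For each mole of Hg₂Br₂ that dissolves per liter, [Hg₂²⁺] = s and [Br⁻] = 2s; let s denote this solubility.
Ksp = [Hg₂²⁺][Br⁻]^2 = s · (2s)^2 = 4s^3
4s^3 = 9.34×10⁻²³  ⇒  s^3 = 2.34×10⁻²³
Taking the 3rd root, s = 2.86×10⁻⁸ mol L⁻¹.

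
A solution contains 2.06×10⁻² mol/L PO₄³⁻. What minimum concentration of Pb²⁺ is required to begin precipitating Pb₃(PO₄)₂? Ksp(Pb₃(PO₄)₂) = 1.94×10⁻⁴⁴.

3.58×10⁻¹⁴ M

Precipitation begins when Q = Ksp.
Pb₃(PO₄)₂(s) ⇌ 3 Pb²⁺(aq) + 2 PO₄³⁻(aq)
Ksp = [Pb²⁺]^3[PO₄³⁻]^2 = [Pb²⁺]^3(2.06×10⁻²)^2
[Pb²⁺]^3 = 1.94×10⁻⁴⁴ / (2.06×10⁻²)^2 = 4.57×10⁻⁴¹
[Pb²⁺] = 3.58×10⁻¹⁴ mol/L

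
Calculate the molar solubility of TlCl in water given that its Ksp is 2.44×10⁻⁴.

TlCl(s) ⇌ Tl⁺(aq) + Cl⁻(aq)
With molar solubility s: [Tl⁺] = s, [Cl⁻] = s.
Ksp = [Tl⁺][Cl⁻] = s · s = s^2
s^2 = 2.44×10⁻⁴
s = (2.44×10⁻⁴)^(1/2) = 1.56×10⁻² M

1.56×10⁻² M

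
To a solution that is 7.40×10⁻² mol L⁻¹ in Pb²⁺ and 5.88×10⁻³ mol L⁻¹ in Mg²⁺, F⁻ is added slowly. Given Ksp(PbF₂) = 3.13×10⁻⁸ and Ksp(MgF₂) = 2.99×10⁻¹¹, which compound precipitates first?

MgF₂

Precipitation begins when Q = Ksp.
For PbF₂: [F⁻] = (Ksp/[Pb²⁺])^(1/2) = 6.50×10⁻⁴ mol L⁻¹
For MgF₂: [F⁻] = (Ksp/[Mg²⁺])^(1/2) = 7.13×10⁻⁵ mol L⁻¹
MgF₂ requires the lower [F⁻], so it precipitates first.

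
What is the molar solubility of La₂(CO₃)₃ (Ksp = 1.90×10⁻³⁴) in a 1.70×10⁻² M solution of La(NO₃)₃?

2.90×10⁻¹¹ M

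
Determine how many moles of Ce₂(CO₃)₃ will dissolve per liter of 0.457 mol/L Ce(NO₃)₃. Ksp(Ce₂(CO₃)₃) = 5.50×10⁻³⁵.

Ce₂(CO₃)₃(s) ⇌ 2 Ce³⁺(aq) + 3 CO₃²⁻(aq)
The solution already contains Ce³⁺ at 0.457 mol/L. Let s be the molar solubility of Ce₂(CO₃)₃.
[Ce³⁺] ≈ 0.457 mol/L (common ion dominates); [CO₃²⁻] = 3s.
Ksp = [Ce³⁺]^2[CO₃²⁻]^3 = (0.457)^2(3s)^3
(3s)^3 = 5.50×10⁻³⁵ / (0.457)^2 = 2.63×10⁻³⁴
s = 2.14×10⁻¹² mol/L

2.14×10⁻¹² M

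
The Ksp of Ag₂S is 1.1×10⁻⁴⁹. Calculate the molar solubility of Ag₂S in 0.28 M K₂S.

Ag₂S(s) ⇌ 2 Ag⁺(aq) + S²⁻(aq)
S²⁻ is already present at 0.28 M. If s mol/L of Ag₂S dissolves, [Ag⁺] = 2s while [S²⁻] ≈ 0.28 M.
Ksp = [Ag⁺]^2[S²⁻] = (2s)^2(0.28)
(2s)^2 = 1.1×10⁻⁴⁹ / (0.28) = 3.9×10⁻⁴⁹
s = 3.1×10⁻²⁵ M

3.1×10⁻²⁵ M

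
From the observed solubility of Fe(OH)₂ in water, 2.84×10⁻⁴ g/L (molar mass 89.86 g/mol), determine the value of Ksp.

s = (2.84×10⁻⁴ g L⁻¹)/(89.86 g mol⁻¹) = 3.1605×10⁻⁶ M
Fe(OH)₂(s) ⇌ Fe²⁺(aq) + 2 OH⁻(aq)
For each mole of Fe(OH)₂ that dissolves per liter, [Fe²⁺] = s and [OH⁻] = 2s; let s denote this solubility.
Ksp = [Fe²⁺][OH⁻]^2 = s · (2s)^2 = 4s^3
Ksp = 4 × (3.1605×10⁻⁶)^3 = 1.26×10⁻¹⁶

Ksp = 1.26×10⁻¹⁶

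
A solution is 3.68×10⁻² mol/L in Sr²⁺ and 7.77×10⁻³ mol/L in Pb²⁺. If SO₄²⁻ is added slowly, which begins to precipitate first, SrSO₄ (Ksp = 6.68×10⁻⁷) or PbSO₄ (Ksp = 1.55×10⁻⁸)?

PbSO₄

Precipitation of each salt begins when its ion product equals Ksp.
For SrSO₄: [SO₄²⁻] = (Ksp/[Sr²⁺]) = 1.82×10⁻⁵ mol/L
For PbSO₄: [SO₄²⁻] = (Ksp/[Pb²⁺]) = 1.99×10⁻⁶ mol/L
The smaller threshold [SO₄²⁻] is reached first, so PbSO₄ precipitates first.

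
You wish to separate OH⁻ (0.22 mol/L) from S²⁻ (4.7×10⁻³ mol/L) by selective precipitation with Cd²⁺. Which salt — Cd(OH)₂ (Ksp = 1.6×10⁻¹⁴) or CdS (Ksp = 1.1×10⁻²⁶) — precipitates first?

The threshold for precipitation is Q = Ksp.
For Cd(OH)₂: [Cd²⁺] = (Ksp/[OH⁻]^2) = 3.3×10⁻¹³ mol/L
For CdS: [Cd²⁺] = (Ksp/[S²⁻]) = 2.3×10⁻²⁴ mol/L
Since CdS needs less Cd²⁺ to reach saturation, it precipitates first.

CdS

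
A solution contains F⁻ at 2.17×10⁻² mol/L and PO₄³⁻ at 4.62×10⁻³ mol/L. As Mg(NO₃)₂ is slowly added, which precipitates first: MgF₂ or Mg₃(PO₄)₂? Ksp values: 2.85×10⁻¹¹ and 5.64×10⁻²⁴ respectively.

A salt starts to precipitate once the ion product Q reaches its Ksp.
For MgF₂: [Mg²⁺] = (Ksp/[F⁻]^2) = 6.05×10⁻⁸ mol/L
For Mg₃(PO₄)₂: [Mg²⁺] = (Ksp/[PO₄³⁻]^2)^(1/3) = 6.42×10⁻⁷ mol/L
MgF₂ requires the lower [Mg²⁺], so it precipitates first.

MgF₂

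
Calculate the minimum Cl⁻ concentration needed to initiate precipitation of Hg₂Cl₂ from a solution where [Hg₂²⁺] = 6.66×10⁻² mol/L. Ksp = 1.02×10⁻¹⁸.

3.91×10⁻⁹ M

A salt starts to precipitate once the ion product Q reaches its Ksp.
Hg₂Cl₂(s) ⇌ Hg₂²⁺(aq) + 2 Cl⁻(aq)
Ksp = [Hg₂²⁺][Cl⁻]^2 = [Cl⁻]^2(6.66×10⁻²)
[Cl⁻]^2 = 1.02×10⁻¹⁸ / (6.66×10⁻²) = 1.53×10⁻¹⁷
[Cl⁻] = 3.91×10⁻⁹ mol/L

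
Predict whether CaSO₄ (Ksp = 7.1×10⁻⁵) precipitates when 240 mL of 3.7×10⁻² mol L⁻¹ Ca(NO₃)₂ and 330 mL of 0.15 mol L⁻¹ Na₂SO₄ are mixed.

After mixing, V = 240 mL + 330 mL = 570 mL.
[Ca²⁺] = (3.7×10⁻²)(240)/570 = 1.6×10⁻² mol L⁻¹
[SO₄²⁻] = (0.15)(330)/570 = 8.7×10⁻² mol L⁻¹
Q = [Ca²⁺][SO₄²⁻] = 1.4×10⁻³
Since Q (1.4×10⁻³) exceeds Ksp (7.1×10⁻⁵), CaSO₄ will precipitate.

Yes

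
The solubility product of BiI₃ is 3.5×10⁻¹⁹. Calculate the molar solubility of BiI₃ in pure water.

BiI₃(s) ⇌ Bi³⁺(aq) + 3 I⁻(aq)
For each mole of BiI₃ that dissolves per liter, [Bi³⁺] = s and [I⁻] = 3s; let s denote this solubility.
Ksp = [Bi³⁺][I⁻]^3 = s · (3s)^3 = 27s^4
27s^4 = 3.5×10⁻¹⁹  ⇒  s^4 = 1.3×10⁻²⁰
Taking the 4th root, s = 1.1×10⁻⁵ mol/L.

1.1×10⁻⁵ M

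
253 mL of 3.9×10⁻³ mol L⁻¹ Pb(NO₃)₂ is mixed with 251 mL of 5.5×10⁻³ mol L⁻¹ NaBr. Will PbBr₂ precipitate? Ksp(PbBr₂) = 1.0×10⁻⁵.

After mixing, V = 253 mL + 251 mL = 504 mL.
[Pb²⁺] = (3.9×10⁻³)(253)/504 = 2.0×10⁻³ mol L⁻¹
[Br⁻] = (5.5×10⁻³)(251)/504 = 2.7×10⁻³ mol L⁻¹
Q = [Pb²⁺][Br⁻]^2 = 1.5×10⁻⁸
Since Q (1.5×10⁻⁸) is less than Ksp (1.0×10⁻⁵), no PbBr₂ precipitates.

No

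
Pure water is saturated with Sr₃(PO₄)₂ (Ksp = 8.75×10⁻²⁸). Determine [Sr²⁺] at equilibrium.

4.56×10⁻⁶ M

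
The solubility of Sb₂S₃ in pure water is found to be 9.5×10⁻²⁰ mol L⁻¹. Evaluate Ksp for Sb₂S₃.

Sb₂S₃(s) ⇌ 2 Sb³⁺(aq) + 3 S²⁻(aq)
Call the molar solubility s, so that [Sb³⁺] = 2s and [S²⁻] = 3s.
Ksp = [Sb³⁺]^2[S²⁻]^3 = (2s)^2 · (3s)^3 = 108s^5
Ksp = 108 × (9.5×10⁻²⁰)^5 = 8.4×10⁻⁹⁴

Ksp = 8.4×10⁻⁹⁴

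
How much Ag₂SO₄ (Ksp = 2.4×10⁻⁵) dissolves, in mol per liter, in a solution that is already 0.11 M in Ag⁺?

Ag₂SO₄(s) ⇌ 2 Ag⁺(aq) + SO₄²⁻(aq)
Ag⁺ is already present at 0.11 M. If s mol/L of Ag₂SO₄ dissolves, [SO₄²⁻] = s while [Ag⁺] ≈ 0.11 M.
Ksp = [Ag⁺]^2[SO₄²⁻] = (0.11)^2s
s = 2.4×10⁻⁵ / (0.11)^2 = 2.0×10⁻³
s = 2.0×10⁻³ M

2.0×10⁻³ M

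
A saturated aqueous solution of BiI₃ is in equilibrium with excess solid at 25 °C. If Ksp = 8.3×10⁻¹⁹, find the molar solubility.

1.3×10⁻⁵ M

BiI₃(s) ⇌ Bi³⁺(aq) + 3 I⁻(aq)
With molar solubility s: [Bi³⁺] = s, [I⁻] = 3s.
Ksp = [Bi³⁺][I⁻]^3 = s · (3s)^3 = 27s^4
27s^4 = 8.3×10⁻¹⁹  ⇒  s^4 = 3.1×10⁻²⁰
s = (3.1×10⁻²⁰)^(1/4) = 1.3×10⁻⁵ M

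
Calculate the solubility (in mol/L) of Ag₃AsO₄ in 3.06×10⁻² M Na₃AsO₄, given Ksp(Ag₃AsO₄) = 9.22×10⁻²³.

Ag₃AsO₄(s) ⇌ 3 Ag⁺(aq) + AsO₄³⁻(aq)
With AsO₄³⁻ already at 3.06×10⁻² M and s small, take [AsO₄³⁻] ≈ 3.06×10⁻² M and [Ag⁺] = 3s.
Ksp = [Ag⁺]^3[AsO₄³⁻] = (3s)^3(3.06×10⁻²)
(3s)^3 = 9.22×10⁻²³ / (3.06×10⁻²) = 3.01×10⁻²¹
s = 4.81×10⁻⁸ M

4.81×10⁻⁸ M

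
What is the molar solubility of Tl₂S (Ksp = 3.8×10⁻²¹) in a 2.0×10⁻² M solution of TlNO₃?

Tl₂S(s) ⇌ 2 Tl⁺(aq) + S²⁻(aq)
The solution already contains Tl⁺ at 2.0×10⁻² M. Let s be the molar solubility of Tl₂S.
[Tl⁺] ≈ 2.0×10⁻² M (common ion dominates); [S²⁻] = s.
Ksp = [Tl⁺]^2[S²⁻] = (2.0×10⁻²)^2s
s = 3.8×10⁻²¹ / (2.0×10⁻²)^2 = 9.5×10⁻¹⁸
s = 9.5×10⁻¹⁸ M

9.5×10⁻¹⁸ M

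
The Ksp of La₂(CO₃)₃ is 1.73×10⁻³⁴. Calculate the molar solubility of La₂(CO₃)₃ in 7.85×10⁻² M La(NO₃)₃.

La₂(CO₃)₃(s) ⇌ 2 La³⁺(aq) + 3 CO₃²⁻(aq)
La³⁺ is already present at 7.85×10⁻² M. If s mol/L of La₂(CO₃)₃ dissolves, [CO₃²⁻] = 3s while [La³⁺] ≈ 7.85×10⁻² M.
Ksp = [La³⁺]^2[CO₃²⁻]^3 = (7.85×10⁻²)^2(3s)^3
(3s)^3 = 1.73×10⁻³⁴ / (7.85×10⁻²)^2 = 2.81×10⁻³²
s = 1.01×10⁻¹¹ M

1.01×10⁻¹¹ M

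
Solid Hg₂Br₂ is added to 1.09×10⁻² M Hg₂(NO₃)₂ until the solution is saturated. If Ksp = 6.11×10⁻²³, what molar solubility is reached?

Hg₂Br₂(s) ⇌ Hg₂²⁺(aq) + 2 Br⁻(aq)
With Hg₂²⁺ already at 1.09×10⁻² M and s small, take [Hg₂²⁺] ≈ 1.09×10⁻² M and [Br⁻] = 2s.
Ksp = [Hg₂²⁺][Br⁻]^2 = (1.09×10⁻²)(2s)^2
(2s)^2 = 6.11×10⁻²³ / (1.09×10⁻²) = 5.61×10⁻²¹
s = 3.74×10⁻¹¹ M

3.74×10⁻¹¹ M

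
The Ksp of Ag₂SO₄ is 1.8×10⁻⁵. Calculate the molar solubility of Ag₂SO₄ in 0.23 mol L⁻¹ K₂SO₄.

4.4×10⁻³ M

Ag₂SO₄(s) ⇌ 2 Ag⁺(aq) + SO₄²⁻(aq)
Let s be the solubility of Ag₂SO₄ here. The common ion gives [SO₄²⁻] ≈ 0.23 mol L⁻¹, and [Ag⁺] = 2s.
Ksp = [Ag⁺]^2[SO₄²⁻] = (2s)^2(0.23)
(2s)^2 = 1.8×10⁻⁵ / (0.23) = 7.8×10⁻⁵
s = 4.4×10⁻³ mol L⁻¹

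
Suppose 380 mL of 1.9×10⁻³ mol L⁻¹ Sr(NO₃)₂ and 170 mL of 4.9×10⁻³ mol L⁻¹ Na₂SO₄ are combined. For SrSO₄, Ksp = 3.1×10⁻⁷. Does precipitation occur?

Total volume after mixing = 380 + 170 = 550 mL.
[Sr²⁺] = (1.9×10⁻³)(380)/550 = 1.3×10⁻³ mol L⁻¹
[SO₄²⁻] = (4.9×10⁻³)(170)/550 = 1.5×10⁻³ mol L⁻¹
Q = [Sr²⁺][SO₄²⁻] = 2.0×10⁻⁶
Q = 2.0×10⁻⁶ > Ksp = 3.1×10⁻⁷, so the solution is supersaturated and SrSO₄ precipitates.

Yes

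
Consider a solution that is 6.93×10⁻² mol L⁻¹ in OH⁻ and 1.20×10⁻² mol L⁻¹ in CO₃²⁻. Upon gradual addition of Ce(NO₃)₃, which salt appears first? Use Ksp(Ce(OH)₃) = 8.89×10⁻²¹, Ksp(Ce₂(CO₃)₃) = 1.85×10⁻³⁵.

Ce(OH)₃

The threshold for precipitation is Q = Ksp.
For Ce(OH)₃: [Ce³⁺] = (Ksp/[OH⁻]^3) = 2.67×10⁻¹⁷ mol L⁻¹
For Ce₂(CO₃)₃: [Ce³⁺] = (Ksp/[CO₃²⁻]^3)^(1/2) = 3.27×10⁻¹⁵ mol L⁻¹
The smaller threshold [Ce³⁺] is reached first, so Ce(OH)₃ precipitates first.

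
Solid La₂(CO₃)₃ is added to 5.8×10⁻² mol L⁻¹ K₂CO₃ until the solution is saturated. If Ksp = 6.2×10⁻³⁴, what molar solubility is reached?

8.9×10⁻¹⁶ M

La₂(CO₃)₃(s) ⇌ 2 La³⁺(aq) + 3 CO₃²⁻(aq)
CO₃²⁻ is already present at 5.8×10⁻² mol L⁻¹. If s mol/L of La₂(CO₃)₃ dissolves, [La³⁺] = 2s while [CO₃²⁻] ≈ 5.8×10⁻² mol L⁻¹.
Ksp = [La³⁺]^2[CO₃²⁻]^3 = (2s)^2(5.8×10⁻²)^3
(2s)^2 = 6.2×10⁻³⁴ / (5.8×10⁻²)^3 = 3.2×10⁻³⁰
s = 8.9×10⁻¹⁶ mol L⁻¹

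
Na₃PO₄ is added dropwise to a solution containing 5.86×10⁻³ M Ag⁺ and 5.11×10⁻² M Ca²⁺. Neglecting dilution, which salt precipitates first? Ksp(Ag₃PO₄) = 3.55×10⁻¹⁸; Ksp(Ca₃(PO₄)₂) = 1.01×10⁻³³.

Precipitation of each salt begins when its ion product equals Ksp.
For Ag₃PO₄: [PO₄³⁻] = (Ksp/[Ag⁺]^3) = 1.76×10⁻¹¹ M
For Ca₃(PO₄)₂: [PO₄³⁻] = (Ksp/[Ca²⁺]^3)^(1/2) = 2.75×10⁻¹⁵ M
Ca₃(PO₄)₂ requires the lower [PO₄³⁻], so it precipitates first.

Ca₃(PO₄)₂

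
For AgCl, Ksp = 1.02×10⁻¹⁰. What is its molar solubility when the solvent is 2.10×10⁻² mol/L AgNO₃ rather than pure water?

AgCl(s) ⇌ Ag⁺(aq) + Cl⁻(aq)
Let s be the solubility of AgCl here. The common ion gives [Ag⁺] ≈ 2.10×10⁻² mol/L, and [Cl⁻] = s.
Ksp = [Ag⁺][Cl⁻] = (2.10×10⁻²)s
s = 1.02×10⁻¹⁰ / (2.10×10⁻²) = 4.86×10⁻⁹
s = 4.86×10⁻⁹ mol/L

4.86×10⁻⁹ M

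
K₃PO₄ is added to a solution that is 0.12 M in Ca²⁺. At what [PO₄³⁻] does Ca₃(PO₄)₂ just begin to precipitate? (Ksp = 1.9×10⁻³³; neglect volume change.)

Precipitation begins when Q = Ksp.
Ca₃(PO₄)₂(s) ⇌ 3 Ca²⁺(aq) + 2 PO₄³⁻(aq)
Ksp = [Ca²⁺]^3[PO₄³⁻]^2 = [PO₄³⁻]^2(0.12)^3
[PO₄³⁻]^2 = 1.9×10⁻³³ / (0.12)^3 = 1.1×10⁻³⁰
[PO₄³⁻] = 1.0×10⁻¹⁵ M

1.0×10⁻¹⁵ M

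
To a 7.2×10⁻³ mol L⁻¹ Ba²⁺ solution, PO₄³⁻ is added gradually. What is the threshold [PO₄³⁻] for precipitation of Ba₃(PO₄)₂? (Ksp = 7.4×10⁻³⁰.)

Precipitation of each salt begins when its ion product equals Ksp.
Ba₃(PO₄)₂(s) ⇌ 3 Ba²⁺(aq) + 2 PO₄³⁻(aq)
Ksp = [Ba²⁺]^3[PO₄³⁻]^2 = [PO₄³⁻]^2(7.2×10⁻³)^3
[PO₄³⁻]^2 = 7.4×10⁻³⁰ / (7.2×10⁻³)^3 = 2.0×10⁻²³
[PO₄³⁻] = 4.5×10⁻¹² mol L⁻¹

4.5×10⁻¹² M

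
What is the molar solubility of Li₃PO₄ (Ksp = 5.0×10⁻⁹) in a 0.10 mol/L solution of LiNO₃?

5.0×10⁻⁶ M

Li₃PO₄(s) ⇌ 3 Li⁺(aq) + PO₄³⁻(aq)
Li⁺ is already present at 0.10 mol/L. If s mol/L of Li₃PO₄ dissolves, [PO₄³⁻] = s while [Li⁺] ≈ 0.10 mol/L.
Ksp = [Li⁺]^3[PO₄³⁻] = (0.10)^3s
s = 5.0×10⁻⁹ / (0.10)^3 = 5.0×10⁻⁶
s = 5.0×10⁻⁶ mol/L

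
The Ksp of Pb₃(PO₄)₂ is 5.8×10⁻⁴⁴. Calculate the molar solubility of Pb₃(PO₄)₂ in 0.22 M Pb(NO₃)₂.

Pb₃(PO₄)₂(s) ⇌ 3 Pb²⁺(aq) + 2 PO₄³⁻(aq)
With Pb²⁺ already at 0.22 M and s small, take [Pb²⁺] ≈ 0.22 M and [PO₄³⁻] = 2s.
Ksp = [Pb²⁺]^3[PO₄³⁻]^2 = (0.22)^3(2s)^2
(2s)^2 = 5.8×10⁻⁴⁴ / (0.22)^3 = 5.4×10⁻⁴²
s = 1.2×10⁻²¹ M

1.2×10⁻²¹ M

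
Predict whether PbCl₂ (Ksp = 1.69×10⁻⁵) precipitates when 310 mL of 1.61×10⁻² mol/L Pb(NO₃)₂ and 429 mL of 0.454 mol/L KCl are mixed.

Yes

Total volume after mixing = 310 + 429 = 739 mL.
[Pb²⁺] = (1.61×10⁻²)(310)/739 = 6.75×10⁻³ mol/L
[Cl⁻] = (0.454)(429)/739 = 0.264 mol/L
Q = [Pb²⁺][Cl⁻]^2 = 4.69×10⁻⁴
Since Q (4.69×10⁻⁴) exceeds Ksp (1.69×10⁻⁵), PbCl₂ will precipitate.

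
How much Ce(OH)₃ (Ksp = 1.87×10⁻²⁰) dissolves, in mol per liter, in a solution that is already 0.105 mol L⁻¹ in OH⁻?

1.62×10⁻¹⁷ M

Ce(OH)₃(s) ⇌ Ce³⁺(aq) + 3 OH⁻(aq)
With OH⁻ already at 0.105 mol L⁻¹ and s small, take [OH⁻] ≈ 0.105 mol L⁻¹ and [Ce³⁺] = s.
Ksp = [Ce³⁺][OH⁻]^3 = s(0.105)^3
s = 1.87×10⁻²⁰ / (0.105)^3 = 1.62×10⁻¹⁷
s = 1.62×10⁻¹⁷ mol L⁻¹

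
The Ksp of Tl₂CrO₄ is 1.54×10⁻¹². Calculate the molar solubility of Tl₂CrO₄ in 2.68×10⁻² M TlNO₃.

Tl₂CrO₄(s) ⇌ 2 Tl⁺(aq) + CrO₄²⁻(aq)
Let s be the solubility of Tl₂CrO₄ here. The common ion gives [Tl⁺] ≈ 2.68×10⁻² M, and [CrO₄²⁻] = s.
Ksp = [Tl⁺]^2[CrO₄²⁻] = (2.68×10⁻²)^2s
s = 1.54×10⁻¹² / (2.68×10⁻²)^2 = 2.14×10⁻⁹
s = 2.14×10⁻⁹ M

2.14×10⁻⁹ M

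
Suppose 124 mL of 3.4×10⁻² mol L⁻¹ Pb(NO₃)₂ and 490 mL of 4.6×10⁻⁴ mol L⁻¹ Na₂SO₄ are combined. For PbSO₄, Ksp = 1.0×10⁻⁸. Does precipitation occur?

Yes

Total volume after mixing = 124 + 490 = 614 mL.
[Pb²⁺] = (3.4×10⁻²)(124)/614 = 6.9×10⁻³ mol L⁻¹
[SO₄²⁻] = (4.6×10⁻⁴)(490)/614 = 3.7×10⁻⁴ mol L⁻¹
Q = [Pb²⁺][SO₄²⁻] = 2.5×10⁻⁶
Since Q (2.5×10⁻⁶) exceeds Ksp (1.0×10⁻⁸), PbSO₄ will precipitate.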